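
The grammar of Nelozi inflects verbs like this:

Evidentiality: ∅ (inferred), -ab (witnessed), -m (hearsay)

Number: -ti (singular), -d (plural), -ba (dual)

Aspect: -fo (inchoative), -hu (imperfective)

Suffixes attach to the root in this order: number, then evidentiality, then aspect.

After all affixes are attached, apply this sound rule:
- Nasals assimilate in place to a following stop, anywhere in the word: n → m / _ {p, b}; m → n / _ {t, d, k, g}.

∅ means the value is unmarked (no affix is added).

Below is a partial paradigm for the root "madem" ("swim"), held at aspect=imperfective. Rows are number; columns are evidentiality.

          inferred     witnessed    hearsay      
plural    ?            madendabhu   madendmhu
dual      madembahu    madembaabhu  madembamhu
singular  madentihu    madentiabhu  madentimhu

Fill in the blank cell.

madendhu

Attach number plural -d → mademd.
evidentiality = inferred: zero marking, form stays mademd.
Attach aspect imperfective -hu → mademdhu.
Apply nasal assimilation: mademdhu → madendhu.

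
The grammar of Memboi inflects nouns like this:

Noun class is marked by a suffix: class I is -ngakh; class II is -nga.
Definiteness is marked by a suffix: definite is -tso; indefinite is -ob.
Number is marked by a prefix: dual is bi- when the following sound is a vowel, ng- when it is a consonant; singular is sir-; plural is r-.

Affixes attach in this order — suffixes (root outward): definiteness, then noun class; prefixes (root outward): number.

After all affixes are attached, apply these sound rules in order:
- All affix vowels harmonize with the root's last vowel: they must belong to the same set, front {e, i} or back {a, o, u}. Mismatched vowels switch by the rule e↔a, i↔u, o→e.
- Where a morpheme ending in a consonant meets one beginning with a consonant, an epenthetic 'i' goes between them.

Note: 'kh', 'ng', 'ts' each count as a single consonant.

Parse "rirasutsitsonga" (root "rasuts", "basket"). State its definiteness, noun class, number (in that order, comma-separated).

definite, class II, plural

Segment: r-rasuts-tso-nga.
definiteness: -tso → definite.
noun class: -nga → class II.
number: r- → plural.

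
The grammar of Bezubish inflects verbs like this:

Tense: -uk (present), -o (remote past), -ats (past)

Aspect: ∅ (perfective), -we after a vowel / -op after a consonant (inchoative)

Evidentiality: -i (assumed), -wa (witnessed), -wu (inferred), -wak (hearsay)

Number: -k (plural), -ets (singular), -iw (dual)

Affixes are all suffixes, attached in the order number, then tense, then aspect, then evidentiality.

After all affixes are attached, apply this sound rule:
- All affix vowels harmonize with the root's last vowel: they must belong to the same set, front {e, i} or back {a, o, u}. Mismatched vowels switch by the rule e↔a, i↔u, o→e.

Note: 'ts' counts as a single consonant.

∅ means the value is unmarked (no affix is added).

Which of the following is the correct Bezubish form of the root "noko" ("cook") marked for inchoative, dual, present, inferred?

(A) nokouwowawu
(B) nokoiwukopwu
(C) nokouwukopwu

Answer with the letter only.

C

Attach number dual -iw → nokoiw.
Attach tense present -uk → nokoiwuk.
Attach aspect inchoative -op (after consonant 'k') → nokoiwukop.
Attach evidentiality inferred -wu → nokoiwukopwu.
Apply vowel harmony: nokoiwukopwu → nokouwukopwu.
So the correct form is nokouwukopwu, option (C).
(A) nokouwowawu is wrong: it uses remote past instead of present for tense.
(B) nokoiwukopwu is wrong: it fails to apply the sound rule(s).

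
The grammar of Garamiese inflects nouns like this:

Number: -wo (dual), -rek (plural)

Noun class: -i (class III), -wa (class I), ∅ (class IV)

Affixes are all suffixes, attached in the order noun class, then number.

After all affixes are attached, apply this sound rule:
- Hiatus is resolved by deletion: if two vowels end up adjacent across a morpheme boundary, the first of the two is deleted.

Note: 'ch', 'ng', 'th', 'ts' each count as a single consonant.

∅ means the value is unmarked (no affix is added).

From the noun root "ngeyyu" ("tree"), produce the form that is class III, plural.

ngeyyirek

Attach noun class class III -i → ngeyyui.
Attach number plural -rek → ngeyyuirek.
Apply vowel deletion: ngeyyuirek → ngeyyirek.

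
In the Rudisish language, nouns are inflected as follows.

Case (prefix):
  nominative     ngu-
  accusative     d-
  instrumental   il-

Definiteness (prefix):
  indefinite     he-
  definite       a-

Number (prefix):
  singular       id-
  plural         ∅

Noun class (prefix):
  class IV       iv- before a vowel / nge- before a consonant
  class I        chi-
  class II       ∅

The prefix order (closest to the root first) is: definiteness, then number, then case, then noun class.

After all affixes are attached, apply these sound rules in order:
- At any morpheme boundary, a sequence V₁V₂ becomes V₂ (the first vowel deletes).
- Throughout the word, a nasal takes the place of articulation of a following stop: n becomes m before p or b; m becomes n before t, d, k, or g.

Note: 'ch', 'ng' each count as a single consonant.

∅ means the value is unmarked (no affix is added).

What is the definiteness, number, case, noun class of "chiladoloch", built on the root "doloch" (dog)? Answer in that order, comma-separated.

Segment: chi-il-a-doloch.
definiteness: a- → definite.
number: ∅ → plural.
case: il- → instrumental.
noun class: chi- → class I.

definite, plural, instrumental, class I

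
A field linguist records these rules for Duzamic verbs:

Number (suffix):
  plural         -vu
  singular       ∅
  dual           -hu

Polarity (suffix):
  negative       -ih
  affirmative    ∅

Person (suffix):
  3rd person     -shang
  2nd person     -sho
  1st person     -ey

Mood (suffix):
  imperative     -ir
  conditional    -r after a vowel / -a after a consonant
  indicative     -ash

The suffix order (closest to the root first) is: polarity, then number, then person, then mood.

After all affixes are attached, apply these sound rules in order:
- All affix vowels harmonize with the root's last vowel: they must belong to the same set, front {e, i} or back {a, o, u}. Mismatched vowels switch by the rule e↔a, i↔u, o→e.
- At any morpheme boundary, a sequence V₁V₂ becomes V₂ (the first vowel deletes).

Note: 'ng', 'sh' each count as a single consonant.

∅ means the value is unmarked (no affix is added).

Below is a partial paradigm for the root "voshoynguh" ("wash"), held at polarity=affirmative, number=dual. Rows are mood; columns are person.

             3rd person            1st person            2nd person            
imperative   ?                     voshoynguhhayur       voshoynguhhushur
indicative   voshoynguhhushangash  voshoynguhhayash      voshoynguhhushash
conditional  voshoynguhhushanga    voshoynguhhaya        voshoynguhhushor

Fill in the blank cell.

voshoynguhhushangur

polarity = affirmative: zero marking, form stays voshoynguh.
Attach number dual -hu → voshoynguhhu.
Attach person 3rd person -shang → voshoynguhhushang.
Attach mood imperative -ir → voshoynguhhushangir.
Apply vowel harmony: voshoynguhhushangir → voshoynguhhushangur.
Vowel deletion: no change.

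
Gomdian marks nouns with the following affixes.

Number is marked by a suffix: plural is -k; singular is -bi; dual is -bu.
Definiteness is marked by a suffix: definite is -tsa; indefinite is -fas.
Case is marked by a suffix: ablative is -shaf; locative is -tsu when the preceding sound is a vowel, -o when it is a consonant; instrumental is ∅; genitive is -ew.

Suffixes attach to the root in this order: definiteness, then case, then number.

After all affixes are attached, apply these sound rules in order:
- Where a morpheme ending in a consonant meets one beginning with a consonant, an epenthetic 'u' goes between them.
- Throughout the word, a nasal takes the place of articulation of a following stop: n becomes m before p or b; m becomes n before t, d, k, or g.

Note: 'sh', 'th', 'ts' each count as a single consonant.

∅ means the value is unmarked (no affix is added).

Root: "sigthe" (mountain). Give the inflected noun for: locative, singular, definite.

Attach definiteness definite -tsa → sigthetsa.
Attach case locative -tsu (after vowel 'a') → sigthetsatsu.
Attach number singular -bi → sigthetsatsubi.
Epenthesis: no change.
Nasal assimilation: no change.

sigthetsatsubi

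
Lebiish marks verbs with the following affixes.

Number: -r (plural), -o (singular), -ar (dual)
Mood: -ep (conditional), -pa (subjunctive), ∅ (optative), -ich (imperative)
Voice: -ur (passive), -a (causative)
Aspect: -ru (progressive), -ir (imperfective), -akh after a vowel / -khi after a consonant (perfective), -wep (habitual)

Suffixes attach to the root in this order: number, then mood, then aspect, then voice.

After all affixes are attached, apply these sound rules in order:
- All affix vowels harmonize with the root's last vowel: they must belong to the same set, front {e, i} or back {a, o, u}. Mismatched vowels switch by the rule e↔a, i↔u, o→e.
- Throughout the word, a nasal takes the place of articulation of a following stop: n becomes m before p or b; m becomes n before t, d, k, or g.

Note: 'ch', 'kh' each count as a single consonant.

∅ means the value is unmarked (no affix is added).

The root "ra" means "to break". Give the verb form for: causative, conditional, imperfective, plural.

rarapura

Attach number plural -r → rar.
Attach mood conditional -ep → rarep.
Attach aspect imperfective -ir → rarepir.
Attach voice causative -a → rarepira.
Apply vowel harmony: rarepira → rarapura.
Nasal assimilation: no change.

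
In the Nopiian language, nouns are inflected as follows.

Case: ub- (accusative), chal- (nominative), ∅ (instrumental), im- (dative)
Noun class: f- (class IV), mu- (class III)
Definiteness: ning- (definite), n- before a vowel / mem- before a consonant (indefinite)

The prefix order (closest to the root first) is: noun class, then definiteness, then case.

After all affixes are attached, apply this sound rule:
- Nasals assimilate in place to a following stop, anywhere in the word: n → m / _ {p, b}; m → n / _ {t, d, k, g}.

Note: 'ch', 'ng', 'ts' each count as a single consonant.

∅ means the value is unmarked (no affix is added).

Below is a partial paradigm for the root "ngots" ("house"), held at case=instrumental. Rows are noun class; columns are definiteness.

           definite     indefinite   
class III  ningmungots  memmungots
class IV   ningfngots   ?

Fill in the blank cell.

Attach noun class class IV f- → fngots.
Attach definiteness indefinite mem- (before consonant 'f') → memfngots.
case = instrumental: zero marking, form stays memfngots.
Nasal assimilation: no change.

memfngots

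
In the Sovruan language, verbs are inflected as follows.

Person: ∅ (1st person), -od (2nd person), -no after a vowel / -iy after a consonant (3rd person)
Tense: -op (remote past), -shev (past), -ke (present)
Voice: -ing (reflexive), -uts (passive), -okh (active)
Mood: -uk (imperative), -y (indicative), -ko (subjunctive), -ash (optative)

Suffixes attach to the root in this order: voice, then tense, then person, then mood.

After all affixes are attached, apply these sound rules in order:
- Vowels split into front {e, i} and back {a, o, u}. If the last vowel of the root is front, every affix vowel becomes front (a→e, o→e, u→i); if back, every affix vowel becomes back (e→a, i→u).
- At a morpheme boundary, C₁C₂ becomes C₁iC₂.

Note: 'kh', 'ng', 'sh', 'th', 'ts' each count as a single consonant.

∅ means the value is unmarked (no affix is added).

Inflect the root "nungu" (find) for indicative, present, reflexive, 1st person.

nunguungikay

Attach voice reflexive -ing → nunguing.
Attach tense present -ke → nunguingke.
person = 1st person: zero marking, form stays nunguingke.
Attach mood indicative -y → nunguingkey.
Apply vowel harmony: nunguingkey → nunguungkay.
Apply epenthesis: nunguungkay → nunguungikay.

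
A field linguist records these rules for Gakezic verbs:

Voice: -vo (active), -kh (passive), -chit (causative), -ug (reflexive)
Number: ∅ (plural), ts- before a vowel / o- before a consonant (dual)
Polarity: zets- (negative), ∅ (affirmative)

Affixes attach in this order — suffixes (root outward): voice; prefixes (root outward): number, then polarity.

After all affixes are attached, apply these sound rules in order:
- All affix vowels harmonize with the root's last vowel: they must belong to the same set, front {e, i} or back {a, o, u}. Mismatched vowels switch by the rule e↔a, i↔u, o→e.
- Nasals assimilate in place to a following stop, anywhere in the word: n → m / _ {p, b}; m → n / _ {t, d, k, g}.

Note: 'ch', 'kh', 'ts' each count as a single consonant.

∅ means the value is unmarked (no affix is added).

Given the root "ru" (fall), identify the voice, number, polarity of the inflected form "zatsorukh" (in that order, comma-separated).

Segment: zets-o-ru-kh.
voice: -kh → passive.
number: ts/o- → dual.
polarity: zets- → negative.

passive, dual, negative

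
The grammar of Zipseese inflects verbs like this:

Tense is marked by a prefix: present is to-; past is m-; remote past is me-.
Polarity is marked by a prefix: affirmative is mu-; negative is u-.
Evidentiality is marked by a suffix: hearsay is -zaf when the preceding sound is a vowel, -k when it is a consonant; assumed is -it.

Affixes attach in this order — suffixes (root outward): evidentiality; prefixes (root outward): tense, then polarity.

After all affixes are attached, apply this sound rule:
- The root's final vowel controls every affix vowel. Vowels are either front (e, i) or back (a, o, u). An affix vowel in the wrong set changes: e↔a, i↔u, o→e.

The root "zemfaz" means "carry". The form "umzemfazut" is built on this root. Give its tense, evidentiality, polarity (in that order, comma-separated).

Segment: u-m-zemfaz-it.
tense: m- → past.
evidentiality: -it → assumed.
polarity: u- → negative.

past, assumed, negative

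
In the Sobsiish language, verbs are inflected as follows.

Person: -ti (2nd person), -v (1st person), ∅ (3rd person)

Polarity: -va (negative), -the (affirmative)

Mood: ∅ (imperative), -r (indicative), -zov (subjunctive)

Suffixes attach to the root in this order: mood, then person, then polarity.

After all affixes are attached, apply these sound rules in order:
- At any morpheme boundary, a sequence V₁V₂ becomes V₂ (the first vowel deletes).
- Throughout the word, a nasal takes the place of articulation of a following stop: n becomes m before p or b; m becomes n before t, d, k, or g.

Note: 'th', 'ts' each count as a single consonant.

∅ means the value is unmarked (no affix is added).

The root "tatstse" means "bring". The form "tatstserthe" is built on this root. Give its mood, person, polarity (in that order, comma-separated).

Segment: tatstse-r-the.
mood: -r → indicative.
person: ∅ → 3rd person.
polarity: -the → affirmative.

indicative, 3rd person, affirmative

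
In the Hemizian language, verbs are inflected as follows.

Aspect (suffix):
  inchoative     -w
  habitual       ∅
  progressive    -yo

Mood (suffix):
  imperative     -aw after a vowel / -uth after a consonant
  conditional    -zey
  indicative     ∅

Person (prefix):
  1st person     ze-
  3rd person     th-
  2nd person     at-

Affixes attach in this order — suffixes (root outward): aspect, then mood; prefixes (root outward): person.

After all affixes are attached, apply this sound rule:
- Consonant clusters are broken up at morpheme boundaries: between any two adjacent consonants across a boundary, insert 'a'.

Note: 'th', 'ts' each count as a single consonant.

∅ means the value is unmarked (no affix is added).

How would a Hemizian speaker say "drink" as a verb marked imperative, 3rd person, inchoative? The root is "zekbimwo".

Attach aspect inchoative -w → zekbimwow.
Attach mood imperative -uth (after consonant 'w') → zekbimwowuth.
Attach person 3rd person th- → thzekbimwowuth.
Apply epenthesis: thzekbimwowuth → thazekbimwowuth.

thazekbimwowuth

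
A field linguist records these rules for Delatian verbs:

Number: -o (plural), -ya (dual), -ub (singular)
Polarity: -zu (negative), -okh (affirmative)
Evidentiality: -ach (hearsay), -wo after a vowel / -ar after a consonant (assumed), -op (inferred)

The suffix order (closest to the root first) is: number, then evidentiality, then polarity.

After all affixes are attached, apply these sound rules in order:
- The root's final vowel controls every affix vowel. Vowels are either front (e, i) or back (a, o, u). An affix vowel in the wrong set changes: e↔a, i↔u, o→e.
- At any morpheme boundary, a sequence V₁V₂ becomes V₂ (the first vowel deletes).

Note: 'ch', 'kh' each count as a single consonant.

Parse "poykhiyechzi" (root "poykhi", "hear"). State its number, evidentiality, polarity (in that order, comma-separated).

dual, hearsay, negative

Segment: poykhi-ya-ach-zu.
number: -ya → dual.
evidentiality: -ach → hearsay.
polarity: -zu → negative.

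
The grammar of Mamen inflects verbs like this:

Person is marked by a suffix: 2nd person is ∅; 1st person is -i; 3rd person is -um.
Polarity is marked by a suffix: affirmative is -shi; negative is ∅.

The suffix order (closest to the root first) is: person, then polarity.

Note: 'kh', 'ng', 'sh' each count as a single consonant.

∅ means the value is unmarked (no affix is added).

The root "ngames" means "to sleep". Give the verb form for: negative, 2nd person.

person = 2nd person: zero marking, form stays ngames.
polarity = negative: zero marking, form stays ngames.

ngames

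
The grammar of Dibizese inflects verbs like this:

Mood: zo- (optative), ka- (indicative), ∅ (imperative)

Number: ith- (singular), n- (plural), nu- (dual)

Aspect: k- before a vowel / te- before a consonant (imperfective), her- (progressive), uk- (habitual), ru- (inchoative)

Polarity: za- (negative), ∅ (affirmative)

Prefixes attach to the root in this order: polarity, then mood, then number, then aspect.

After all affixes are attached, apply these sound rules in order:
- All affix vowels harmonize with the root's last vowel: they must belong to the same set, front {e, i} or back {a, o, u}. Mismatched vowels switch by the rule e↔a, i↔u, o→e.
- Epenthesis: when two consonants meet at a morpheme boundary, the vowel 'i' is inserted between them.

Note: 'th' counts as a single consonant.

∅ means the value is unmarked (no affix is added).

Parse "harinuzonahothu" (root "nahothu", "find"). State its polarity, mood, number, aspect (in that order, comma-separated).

Segment: her-nu-zo-nahothu.
polarity: ∅ → affirmative.
mood: zo- → optative.
number: nu- → dual.
aspect: her- → progressive.

affirmative, optative, dual, progressive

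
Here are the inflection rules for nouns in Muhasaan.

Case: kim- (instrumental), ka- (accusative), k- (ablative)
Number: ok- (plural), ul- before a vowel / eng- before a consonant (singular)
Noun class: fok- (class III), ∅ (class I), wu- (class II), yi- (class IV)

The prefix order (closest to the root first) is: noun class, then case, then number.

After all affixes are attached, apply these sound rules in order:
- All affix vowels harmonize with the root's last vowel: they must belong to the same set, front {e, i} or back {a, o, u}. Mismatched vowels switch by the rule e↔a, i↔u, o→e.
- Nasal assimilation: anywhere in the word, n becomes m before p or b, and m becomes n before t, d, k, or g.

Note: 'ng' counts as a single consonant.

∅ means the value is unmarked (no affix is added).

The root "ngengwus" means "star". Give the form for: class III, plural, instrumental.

Attach noun class class III fok- → fokngengwus.
Attach case instrumental kim- → kimfokngengwus.
Attach number plural ok- → okkimfokngengwus.
Apply vowel harmony: okkimfokngengwus → okkumfokngengwus.
Nasal assimilation: no change.

okkumfokngengwus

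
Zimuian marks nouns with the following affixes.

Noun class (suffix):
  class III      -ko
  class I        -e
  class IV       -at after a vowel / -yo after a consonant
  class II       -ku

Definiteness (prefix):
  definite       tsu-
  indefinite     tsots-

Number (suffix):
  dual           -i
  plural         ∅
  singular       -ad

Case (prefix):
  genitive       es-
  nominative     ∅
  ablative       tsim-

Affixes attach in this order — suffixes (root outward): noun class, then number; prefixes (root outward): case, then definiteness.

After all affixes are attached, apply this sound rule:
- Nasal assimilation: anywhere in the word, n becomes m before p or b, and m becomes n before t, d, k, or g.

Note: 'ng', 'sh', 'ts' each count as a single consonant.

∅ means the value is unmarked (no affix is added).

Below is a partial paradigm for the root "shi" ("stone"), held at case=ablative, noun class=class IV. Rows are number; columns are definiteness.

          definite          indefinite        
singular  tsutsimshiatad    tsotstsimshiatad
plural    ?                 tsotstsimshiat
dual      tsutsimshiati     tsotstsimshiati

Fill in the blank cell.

Attach case ablative tsim- → tsimshi.
Attach noun class class IV -at (after vowel 'i') → tsimshiat.
number = plural: zero marking, form stays tsimshiat.
Attach definiteness definite tsu- → tsutsimshiat.
Nasal assimilation: no change.

tsutsimshiat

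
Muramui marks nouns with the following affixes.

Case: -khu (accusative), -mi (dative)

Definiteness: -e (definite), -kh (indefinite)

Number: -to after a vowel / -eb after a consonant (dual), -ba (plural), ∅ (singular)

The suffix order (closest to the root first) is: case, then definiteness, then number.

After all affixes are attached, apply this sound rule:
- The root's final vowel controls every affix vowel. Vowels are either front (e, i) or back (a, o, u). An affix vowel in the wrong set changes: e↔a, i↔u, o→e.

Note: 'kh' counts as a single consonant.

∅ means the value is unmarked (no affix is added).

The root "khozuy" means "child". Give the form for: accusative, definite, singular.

Attach case accusative -khu → khozuykhu.
Attach definiteness definite -e → khozuykhue.
number = singular: zero marking, form stays khozuykhue.
Apply vowel harmony: khozuykhue → khozuykhua.

khozuykhua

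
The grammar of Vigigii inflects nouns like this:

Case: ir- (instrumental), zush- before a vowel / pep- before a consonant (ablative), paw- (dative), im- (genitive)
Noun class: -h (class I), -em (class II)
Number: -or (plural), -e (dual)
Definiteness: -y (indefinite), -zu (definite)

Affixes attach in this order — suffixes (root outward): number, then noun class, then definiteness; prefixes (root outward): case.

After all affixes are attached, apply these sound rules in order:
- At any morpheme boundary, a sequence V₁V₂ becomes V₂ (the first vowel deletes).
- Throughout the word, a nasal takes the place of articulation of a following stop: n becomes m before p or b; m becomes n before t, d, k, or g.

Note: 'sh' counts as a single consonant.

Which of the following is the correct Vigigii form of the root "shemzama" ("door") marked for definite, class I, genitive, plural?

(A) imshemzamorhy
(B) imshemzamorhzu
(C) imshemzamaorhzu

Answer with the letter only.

Attach number plural -or → shemzamaor.
Attach case genitive im- → imshemzamaor.
Attach noun class class I -h → imshemzamaorh.
Attach definiteness definite -zu → imshemzamaorhzu.
Apply vowel deletion: imshemzamaorhzu → imshemzamorhzu.
Nasal assimilation: no change.
So the correct form is imshemzamorhzu, option (B).
(C) imshemzamaorhzu is wrong: it fails to apply the sound rule(s).
(A) imshemzamorhy is wrong: it uses indefinite instead of definite for definiteness.

B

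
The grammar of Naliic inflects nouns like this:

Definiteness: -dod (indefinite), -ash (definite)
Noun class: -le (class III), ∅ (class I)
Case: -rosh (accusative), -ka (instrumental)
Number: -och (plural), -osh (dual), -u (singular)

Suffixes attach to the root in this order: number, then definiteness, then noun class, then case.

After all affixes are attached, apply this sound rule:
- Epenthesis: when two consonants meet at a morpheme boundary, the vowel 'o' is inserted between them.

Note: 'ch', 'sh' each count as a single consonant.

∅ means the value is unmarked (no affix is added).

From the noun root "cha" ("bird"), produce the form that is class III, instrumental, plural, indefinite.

chaochododoleka

Attach number plural -och → chaoch.
Attach definiteness indefinite -dod → chaochdod.
Attach noun class class III -le → chaochdodle.
Attach case instrumental -ka → chaochdodleka.
Apply epenthesis: chaochdodleka → chaochododoleka.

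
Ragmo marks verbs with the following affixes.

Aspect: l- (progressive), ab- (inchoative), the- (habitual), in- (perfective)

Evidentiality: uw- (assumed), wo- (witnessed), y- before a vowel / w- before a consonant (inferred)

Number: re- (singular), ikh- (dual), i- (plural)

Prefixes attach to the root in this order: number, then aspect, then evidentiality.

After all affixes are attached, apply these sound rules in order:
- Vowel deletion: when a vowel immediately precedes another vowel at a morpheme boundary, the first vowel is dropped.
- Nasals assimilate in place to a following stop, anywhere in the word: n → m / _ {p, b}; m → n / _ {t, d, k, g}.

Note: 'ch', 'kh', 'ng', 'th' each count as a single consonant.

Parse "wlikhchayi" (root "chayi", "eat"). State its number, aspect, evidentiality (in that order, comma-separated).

dual, progressive, inferred

Segment: w-l-ikh-chayi.
number: ikh- → dual.
aspect: l- → progressive.
evidentiality: y/w- → inferred.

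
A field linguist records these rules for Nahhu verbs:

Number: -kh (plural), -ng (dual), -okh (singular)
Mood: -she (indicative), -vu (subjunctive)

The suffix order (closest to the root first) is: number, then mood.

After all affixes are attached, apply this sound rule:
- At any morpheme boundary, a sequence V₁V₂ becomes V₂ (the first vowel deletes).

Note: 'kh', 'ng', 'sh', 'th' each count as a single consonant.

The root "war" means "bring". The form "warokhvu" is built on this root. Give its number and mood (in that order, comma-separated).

singular, subjunctive

Segment: war-okh-vu.
number: -okh → singular.
mood: -vu → subjunctive.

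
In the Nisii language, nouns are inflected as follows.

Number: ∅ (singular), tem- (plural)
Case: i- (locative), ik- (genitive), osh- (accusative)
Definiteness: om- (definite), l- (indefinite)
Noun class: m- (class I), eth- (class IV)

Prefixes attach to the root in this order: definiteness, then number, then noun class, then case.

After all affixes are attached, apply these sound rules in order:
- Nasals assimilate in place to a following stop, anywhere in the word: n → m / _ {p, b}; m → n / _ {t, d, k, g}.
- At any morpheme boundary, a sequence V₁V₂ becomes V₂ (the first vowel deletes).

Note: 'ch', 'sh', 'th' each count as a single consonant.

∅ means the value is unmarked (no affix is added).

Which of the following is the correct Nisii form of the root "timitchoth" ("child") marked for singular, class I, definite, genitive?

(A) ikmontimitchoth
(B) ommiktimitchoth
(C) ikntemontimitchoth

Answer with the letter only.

A

Attach definiteness definite om- → omtimitchoth.
number = singular: zero marking, form stays omtimitchoth.
Attach noun class class I m- → momtimitchoth.
Attach case genitive ik- → ikmomtimitchoth.
Apply nasal assimilation: ikmomtimitchoth → ikmontimitchoth.
Vowel deletion: no change.
So the correct form is ikmontimitchoth, option (A).
(B) ommiktimitchoth is wrong: it has the affixes in the wrong order.
(C) ikntemontimitchoth is wrong: it uses plural instead of singular for number.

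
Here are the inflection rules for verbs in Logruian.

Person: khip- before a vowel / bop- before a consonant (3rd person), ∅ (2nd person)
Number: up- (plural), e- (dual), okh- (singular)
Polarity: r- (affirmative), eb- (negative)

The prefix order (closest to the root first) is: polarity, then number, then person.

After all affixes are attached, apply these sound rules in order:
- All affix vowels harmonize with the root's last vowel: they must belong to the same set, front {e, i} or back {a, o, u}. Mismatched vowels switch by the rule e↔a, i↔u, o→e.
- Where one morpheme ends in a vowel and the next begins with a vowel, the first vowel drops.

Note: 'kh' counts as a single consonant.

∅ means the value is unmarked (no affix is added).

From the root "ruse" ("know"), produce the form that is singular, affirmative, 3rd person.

Attach polarity affirmative r- → rruse.
Attach number singular okh- → okhrruse.
Attach person 3rd person khip- (before vowel 'o') → khipokhrruse.
Apply vowel harmony: khipokhrruse → khipekhrruse.
Vowel deletion: no change.

khipekhrruse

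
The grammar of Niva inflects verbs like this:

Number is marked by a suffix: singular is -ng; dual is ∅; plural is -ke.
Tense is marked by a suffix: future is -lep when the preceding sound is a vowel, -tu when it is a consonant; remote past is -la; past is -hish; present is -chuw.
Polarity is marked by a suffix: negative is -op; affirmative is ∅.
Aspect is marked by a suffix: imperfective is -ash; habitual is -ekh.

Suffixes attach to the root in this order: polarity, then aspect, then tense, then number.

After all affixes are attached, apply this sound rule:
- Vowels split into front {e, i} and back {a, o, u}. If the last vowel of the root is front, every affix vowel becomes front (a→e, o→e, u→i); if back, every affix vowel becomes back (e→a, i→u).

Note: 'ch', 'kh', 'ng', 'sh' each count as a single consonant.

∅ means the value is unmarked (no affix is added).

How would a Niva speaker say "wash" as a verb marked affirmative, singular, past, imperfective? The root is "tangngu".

tangnguashhushng

polarity = affirmative: zero marking, form stays tangngu.
Attach aspect imperfective -ash → tangnguash.
Attach tense past -hish → tangnguashhish.
Attach number singular -ng → tangnguashhishng.
Apply vowel harmony: tangnguashhishng → tangnguashhushng.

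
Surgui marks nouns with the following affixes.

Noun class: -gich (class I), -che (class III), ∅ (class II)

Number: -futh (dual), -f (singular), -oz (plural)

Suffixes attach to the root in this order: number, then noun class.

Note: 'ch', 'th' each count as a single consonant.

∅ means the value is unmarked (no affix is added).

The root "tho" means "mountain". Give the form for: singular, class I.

Attach number singular -f → thof.
Attach noun class class I -gich → thofgich.

thofgich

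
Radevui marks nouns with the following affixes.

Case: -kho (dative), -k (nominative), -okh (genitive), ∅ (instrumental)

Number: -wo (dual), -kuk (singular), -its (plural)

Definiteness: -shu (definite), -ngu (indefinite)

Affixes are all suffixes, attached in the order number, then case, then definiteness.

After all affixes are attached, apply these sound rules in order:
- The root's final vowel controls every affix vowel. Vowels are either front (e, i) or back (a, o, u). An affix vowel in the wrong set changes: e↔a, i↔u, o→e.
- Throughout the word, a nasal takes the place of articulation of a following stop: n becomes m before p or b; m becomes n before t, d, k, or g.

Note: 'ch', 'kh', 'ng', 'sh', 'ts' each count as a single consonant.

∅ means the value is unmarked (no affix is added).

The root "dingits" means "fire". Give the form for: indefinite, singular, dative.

Attach number singular -kuk → dingitskuk.
Attach case dative -kho → dingitskukkho.
Attach definiteness indefinite -ngu → dingitskukkhongu.
Apply vowel harmony: dingitskukkhongu → dingitskikkhengi.
Nasal assimilation: no change.

dingitskikkhengi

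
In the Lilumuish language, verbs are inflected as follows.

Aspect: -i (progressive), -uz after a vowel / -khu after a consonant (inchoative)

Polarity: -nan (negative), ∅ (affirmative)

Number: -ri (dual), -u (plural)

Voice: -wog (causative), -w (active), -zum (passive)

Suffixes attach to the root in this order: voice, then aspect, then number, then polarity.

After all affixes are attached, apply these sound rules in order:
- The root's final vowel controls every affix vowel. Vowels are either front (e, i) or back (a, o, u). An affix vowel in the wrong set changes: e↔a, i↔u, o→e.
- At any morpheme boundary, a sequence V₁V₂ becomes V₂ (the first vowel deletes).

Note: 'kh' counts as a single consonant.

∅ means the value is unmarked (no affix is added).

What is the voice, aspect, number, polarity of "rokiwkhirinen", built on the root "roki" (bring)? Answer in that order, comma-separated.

Segment: roki-w-khu-ri-nan.
voice: -w → active.
aspect: -uz/khu → inchoative.
number: -ri → dual.
polarity: -nan → negative.

active, inchoative, dual, negative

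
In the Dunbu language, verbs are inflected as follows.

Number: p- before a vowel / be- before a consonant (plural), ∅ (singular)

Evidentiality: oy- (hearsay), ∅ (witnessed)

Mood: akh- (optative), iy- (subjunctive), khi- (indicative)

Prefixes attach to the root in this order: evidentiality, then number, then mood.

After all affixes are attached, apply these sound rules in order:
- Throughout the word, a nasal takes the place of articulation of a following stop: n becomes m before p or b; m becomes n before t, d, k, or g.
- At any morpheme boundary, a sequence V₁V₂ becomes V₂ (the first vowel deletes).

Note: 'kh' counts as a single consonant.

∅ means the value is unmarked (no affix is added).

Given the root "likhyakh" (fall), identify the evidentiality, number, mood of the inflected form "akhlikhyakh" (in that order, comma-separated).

witnessed, singular, optative

Segment: akh-likhyakh.
evidentiality: ∅ → witnessed.
number: ∅ → singular.
mood: akh- → optative.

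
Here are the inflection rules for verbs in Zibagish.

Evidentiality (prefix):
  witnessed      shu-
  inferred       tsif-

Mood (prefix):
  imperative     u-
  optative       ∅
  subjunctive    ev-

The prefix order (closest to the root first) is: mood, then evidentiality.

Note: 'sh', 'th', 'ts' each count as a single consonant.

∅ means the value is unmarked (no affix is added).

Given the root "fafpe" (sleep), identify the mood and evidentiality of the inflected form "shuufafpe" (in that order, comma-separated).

imperative, witnessed

Segment: shu-u-fafpe.
mood: u- → imperative.
evidentiality: shu- → witnessed.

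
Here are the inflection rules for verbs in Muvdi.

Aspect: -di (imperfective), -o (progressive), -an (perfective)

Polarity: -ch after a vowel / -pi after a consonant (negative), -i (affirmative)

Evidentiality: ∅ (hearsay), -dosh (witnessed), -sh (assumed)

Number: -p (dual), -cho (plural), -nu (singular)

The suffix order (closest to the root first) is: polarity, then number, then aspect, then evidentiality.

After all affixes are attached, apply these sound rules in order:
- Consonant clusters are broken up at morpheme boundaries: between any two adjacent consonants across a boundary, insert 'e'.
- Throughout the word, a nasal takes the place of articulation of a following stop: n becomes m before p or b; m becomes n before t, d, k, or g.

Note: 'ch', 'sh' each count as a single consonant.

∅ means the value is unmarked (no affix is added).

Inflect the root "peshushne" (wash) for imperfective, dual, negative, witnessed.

Attach polarity negative -ch (after vowel 'e') → peshushnech.
Attach number dual -p → peshushnechp.
Attach aspect imperfective -di → peshushnechpdi.
Attach evidentiality witnessed -dosh → peshushnechpdidosh.
Apply epenthesis: peshushnechpdidosh → peshushnechepedidosh.
Nasal assimilation: no change.

peshushnechepedidosh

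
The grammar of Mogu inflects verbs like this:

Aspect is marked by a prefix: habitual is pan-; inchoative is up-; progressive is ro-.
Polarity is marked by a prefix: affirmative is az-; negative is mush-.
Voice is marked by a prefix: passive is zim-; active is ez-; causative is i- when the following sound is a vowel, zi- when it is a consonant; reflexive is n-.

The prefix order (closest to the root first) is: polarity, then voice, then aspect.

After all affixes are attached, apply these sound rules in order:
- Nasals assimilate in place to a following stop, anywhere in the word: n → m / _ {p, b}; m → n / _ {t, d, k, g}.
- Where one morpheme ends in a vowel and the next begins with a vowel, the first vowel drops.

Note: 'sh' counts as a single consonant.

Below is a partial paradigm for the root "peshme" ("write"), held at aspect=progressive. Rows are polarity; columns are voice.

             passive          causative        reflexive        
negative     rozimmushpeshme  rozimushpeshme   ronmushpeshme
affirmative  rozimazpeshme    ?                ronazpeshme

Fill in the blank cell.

razpeshme

Attach polarity affirmative az- → azpeshme.
Attach voice causative i- (before vowel 'a') → iazpeshme.
Attach aspect progressive ro- → roiazpeshme.
Nasal assimilation: no change.
Apply vowel deletion: roiazpeshme → razpeshme.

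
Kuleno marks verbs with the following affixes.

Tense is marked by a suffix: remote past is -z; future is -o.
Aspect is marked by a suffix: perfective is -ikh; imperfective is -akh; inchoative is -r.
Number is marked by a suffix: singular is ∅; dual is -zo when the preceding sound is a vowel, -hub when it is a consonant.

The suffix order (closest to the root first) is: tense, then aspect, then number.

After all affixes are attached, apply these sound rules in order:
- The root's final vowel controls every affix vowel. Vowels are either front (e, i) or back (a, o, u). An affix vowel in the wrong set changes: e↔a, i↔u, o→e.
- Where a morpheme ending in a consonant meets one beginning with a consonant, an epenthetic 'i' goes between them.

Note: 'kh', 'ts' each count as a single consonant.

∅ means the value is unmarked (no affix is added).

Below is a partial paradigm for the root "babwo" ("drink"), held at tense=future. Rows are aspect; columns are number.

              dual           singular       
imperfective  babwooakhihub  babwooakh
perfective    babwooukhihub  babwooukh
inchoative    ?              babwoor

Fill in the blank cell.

babwoorihub

Attach tense future -o → babwoo.
Attach aspect inchoative -r → babwoor.
Attach number dual -hub (after consonant 'r') → babwoorhub.
Vowel harmony: no change.
Apply epenthesis: babwoorhub → babwoorihub.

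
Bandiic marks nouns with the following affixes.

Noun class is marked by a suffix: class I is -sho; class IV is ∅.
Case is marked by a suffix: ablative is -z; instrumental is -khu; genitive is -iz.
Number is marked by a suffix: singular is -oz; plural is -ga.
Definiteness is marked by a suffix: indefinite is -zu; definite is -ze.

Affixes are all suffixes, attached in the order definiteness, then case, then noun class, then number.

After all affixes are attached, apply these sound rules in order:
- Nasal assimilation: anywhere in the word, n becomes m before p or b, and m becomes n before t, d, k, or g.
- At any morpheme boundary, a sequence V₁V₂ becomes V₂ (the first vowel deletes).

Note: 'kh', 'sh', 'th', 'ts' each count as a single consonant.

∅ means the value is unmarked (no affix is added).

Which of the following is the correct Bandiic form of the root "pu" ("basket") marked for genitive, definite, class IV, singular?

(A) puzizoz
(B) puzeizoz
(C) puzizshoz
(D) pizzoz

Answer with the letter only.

Attach definiteness definite -ze → puze.
Attach case genitive -iz → puzeiz.
noun class = class IV: zero marking, form stays puzeiz.
Attach number singular -oz → puzeizoz.
Nasal assimilation: no change.
Apply vowel deletion: puzeizoz → puzizoz.
So the correct form is puzizoz, option (A).
(C) puzizshoz is wrong: it uses class I instead of class IV for noun class.
(B) puzeizoz is wrong: it fails to apply the sound rule(s).
(D) pizzoz is wrong: it has the affixes in the wrong order.

A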